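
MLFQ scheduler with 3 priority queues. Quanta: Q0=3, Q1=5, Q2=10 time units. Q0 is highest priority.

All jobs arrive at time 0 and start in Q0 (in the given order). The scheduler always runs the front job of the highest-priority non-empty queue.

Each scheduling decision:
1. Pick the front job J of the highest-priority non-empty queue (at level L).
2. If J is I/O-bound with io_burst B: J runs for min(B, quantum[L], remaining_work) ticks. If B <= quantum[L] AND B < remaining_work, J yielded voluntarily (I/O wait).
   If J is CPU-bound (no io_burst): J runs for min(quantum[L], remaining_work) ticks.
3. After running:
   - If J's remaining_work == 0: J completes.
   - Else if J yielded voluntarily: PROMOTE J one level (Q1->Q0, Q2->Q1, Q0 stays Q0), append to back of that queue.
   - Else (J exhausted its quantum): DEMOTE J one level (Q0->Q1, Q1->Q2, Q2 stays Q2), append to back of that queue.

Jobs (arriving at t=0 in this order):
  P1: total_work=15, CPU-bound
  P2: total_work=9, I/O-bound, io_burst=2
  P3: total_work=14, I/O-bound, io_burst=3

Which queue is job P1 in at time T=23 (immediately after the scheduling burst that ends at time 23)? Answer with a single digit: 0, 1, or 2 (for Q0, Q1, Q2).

t=0-3: P1@Q0 runs 3, rem=12, quantum used, demote→Q1. Q0=[P2,P3] Q1=[P1] Q2=[]
t=3-5: P2@Q0 runs 2, rem=7, I/O yield, promote→Q0. Q0=[P3,P2] Q1=[P1] Q2=[]
t=5-8: P3@Q0 runs 3, rem=11, I/O yield, promote→Q0. Q0=[P2,P3] Q1=[P1] Q2=[]
t=8-10: P2@Q0 runs 2, rem=5, I/O yield, promote→Q0. Q0=[P3,P2] Q1=[P1] Q2=[]
t=10-13: P3@Q0 runs 3, rem=8, I/O yield, promote→Q0. Q0=[P2,P3] Q1=[P1] Q2=[]
t=13-15: P2@Q0 runs 2, rem=3, I/O yield, promote→Q0. Q0=[P3,P2] Q1=[P1] Q2=[]
t=15-18: P3@Q0 runs 3, rem=5, I/O yield, promote→Q0. Q0=[P2,P3] Q1=[P1] Q2=[]
t=18-20: P2@Q0 runs 2, rem=1, I/O yield, promote→Q0. Q0=[P3,P2] Q1=[P1] Q2=[]
t=20-23: P3@Q0 runs 3, rem=2, I/O yield, promote→Q0. Q0=[P2,P3] Q1=[P1] Q2=[]
t=23-24: P2@Q0 runs 1, rem=0, completes. Q0=[P3] Q1=[P1] Q2=[]
t=24-26: P3@Q0 runs 2, rem=0, completes. Q0=[] Q1=[P1] Q2=[]
t=26-31: P1@Q1 runs 5, rem=7, quantum used, demote→Q2. Q0=[] Q1=[] Q2=[P1]
t=31-38: P1@Q2 runs 7, rem=0, completes. Q0=[] Q1=[] Q2=[]

Answer: 1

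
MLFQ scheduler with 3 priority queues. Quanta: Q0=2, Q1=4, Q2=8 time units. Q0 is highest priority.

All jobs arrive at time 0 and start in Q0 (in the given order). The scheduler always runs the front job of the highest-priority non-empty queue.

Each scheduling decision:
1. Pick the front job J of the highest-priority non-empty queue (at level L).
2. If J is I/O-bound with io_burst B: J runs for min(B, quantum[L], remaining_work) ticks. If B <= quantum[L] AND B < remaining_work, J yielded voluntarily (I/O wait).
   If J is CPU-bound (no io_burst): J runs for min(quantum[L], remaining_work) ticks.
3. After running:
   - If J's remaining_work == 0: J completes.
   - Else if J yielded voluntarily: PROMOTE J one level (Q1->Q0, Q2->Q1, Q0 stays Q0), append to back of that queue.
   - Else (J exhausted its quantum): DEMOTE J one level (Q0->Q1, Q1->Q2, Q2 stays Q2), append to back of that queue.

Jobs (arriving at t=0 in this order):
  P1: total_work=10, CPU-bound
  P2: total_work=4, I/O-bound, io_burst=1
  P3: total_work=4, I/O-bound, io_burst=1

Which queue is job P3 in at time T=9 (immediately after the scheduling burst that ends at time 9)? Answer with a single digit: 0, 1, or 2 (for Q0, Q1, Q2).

t=0-2: P1@Q0 runs 2, rem=8, quantum used, demote→Q1. Q0=[P2,P3] Q1=[P1] Q2=[]
t=2-3: P2@Q0 runs 1, rem=3, I/O yield, promote→Q0. Q0=[P3,P2] Q1=[P1] Q2=[]
t=3-4: P3@Q0 runs 1, rem=3, I/O yield, promote→Q0. Q0=[P2,P3] Q1=[P1] Q2=[]
t=4-5: P2@Q0 runs 1, rem=2, I/O yield, promote→Q0. Q0=[P3,P2] Q1=[P1] Q2=[]
t=5-6: P3@Q0 runs 1, rem=2, I/O yield, promote→Q0. Q0=[P2,P3] Q1=[P1] Q2=[]
t=6-7: P2@Q0 runs 1, rem=1, I/O yield, promote→Q0. Q0=[P3,P2] Q1=[P1] Q2=[]
t=7-8: P3@Q0 runs 1, rem=1, I/O yield, promote→Q0. Q0=[P2,P3] Q1=[P1] Q2=[]
t=8-9: P2@Q0 runs 1, rem=0, completes. Q0=[P3] Q1=[P1] Q2=[]
t=9-10: P3@Q0 runs 1, rem=0, completes. Q0=[] Q1=[P1] Q2=[]
t=10-14: P1@Q1 runs 4, rem=4, quantum used, demote→Q2. Q0=[] Q1=[] Q2=[P1]
t=14-18: P1@Q2 runs 4, rem=0, completes. Q0=[] Q1=[] Q2=[]

Answer: 0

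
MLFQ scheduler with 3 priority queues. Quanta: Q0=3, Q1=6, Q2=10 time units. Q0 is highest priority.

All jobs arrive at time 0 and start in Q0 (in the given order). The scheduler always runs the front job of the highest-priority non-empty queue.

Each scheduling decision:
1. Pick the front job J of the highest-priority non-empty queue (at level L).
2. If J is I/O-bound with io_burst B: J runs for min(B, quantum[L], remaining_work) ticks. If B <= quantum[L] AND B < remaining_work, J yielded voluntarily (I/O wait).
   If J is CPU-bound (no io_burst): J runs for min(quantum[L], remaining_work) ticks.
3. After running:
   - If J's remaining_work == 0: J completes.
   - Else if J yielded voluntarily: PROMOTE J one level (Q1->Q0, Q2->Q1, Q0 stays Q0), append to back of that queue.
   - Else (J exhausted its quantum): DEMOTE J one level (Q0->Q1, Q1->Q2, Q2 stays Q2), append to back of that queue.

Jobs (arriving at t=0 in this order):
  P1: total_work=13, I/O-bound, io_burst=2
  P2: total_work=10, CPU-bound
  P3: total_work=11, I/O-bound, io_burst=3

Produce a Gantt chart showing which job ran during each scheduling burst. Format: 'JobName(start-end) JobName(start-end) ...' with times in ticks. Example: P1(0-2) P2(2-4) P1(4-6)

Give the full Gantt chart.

Answer: P1(0-2) P2(2-5) P3(5-8) P1(8-10) P3(10-13) P1(13-15) P3(15-18) P1(18-20) P3(20-22) P1(22-24) P1(24-26) P1(26-27) P2(27-33) P2(33-34)

Derivation:
t=0-2: P1@Q0 runs 2, rem=11, I/O yield, promote→Q0. Q0=[P2,P3,P1] Q1=[] Q2=[]
t=2-5: P2@Q0 runs 3, rem=7, quantum used, demote→Q1. Q0=[P3,P1] Q1=[P2] Q2=[]
t=5-8: P3@Q0 runs 3, rem=8, I/O yield, promote→Q0. Q0=[P1,P3] Q1=[P2] Q2=[]
t=8-10: P1@Q0 runs 2, rem=9, I/O yield, promote→Q0. Q0=[P3,P1] Q1=[P2] Q2=[]
t=10-13: P3@Q0 runs 3, rem=5, I/O yield, promote→Q0. Q0=[P1,P3] Q1=[P2] Q2=[]
t=13-15: P1@Q0 runs 2, rem=7, I/O yield, promote→Q0. Q0=[P3,P1] Q1=[P2] Q2=[]
t=15-18: P3@Q0 runs 3, rem=2, I/O yield, promote→Q0. Q0=[P1,P3] Q1=[P2] Q2=[]
t=18-20: P1@Q0 runs 2, rem=5, I/O yield, promote→Q0. Q0=[P3,P1] Q1=[P2] Q2=[]
t=20-22: P3@Q0 runs 2, rem=0, completes. Q0=[P1] Q1=[P2] Q2=[]
t=22-24: P1@Q0 runs 2, rem=3, I/O yield, promote→Q0. Q0=[P1] Q1=[P2] Q2=[]
t=24-26: P1@Q0 runs 2, rem=1, I/O yield, promote→Q0. Q0=[P1] Q1=[P2] Q2=[]
t=26-27: P1@Q0 runs 1, rem=0, completes. Q0=[] Q1=[P2] Q2=[]
t=27-33: P2@Q1 runs 6, rem=1, quantum used, demote→Q2. Q0=[] Q1=[] Q2=[P2]
t=33-34: P2@Q2 runs 1, rem=0, completes. Q0=[] Q1=[] Q2=[]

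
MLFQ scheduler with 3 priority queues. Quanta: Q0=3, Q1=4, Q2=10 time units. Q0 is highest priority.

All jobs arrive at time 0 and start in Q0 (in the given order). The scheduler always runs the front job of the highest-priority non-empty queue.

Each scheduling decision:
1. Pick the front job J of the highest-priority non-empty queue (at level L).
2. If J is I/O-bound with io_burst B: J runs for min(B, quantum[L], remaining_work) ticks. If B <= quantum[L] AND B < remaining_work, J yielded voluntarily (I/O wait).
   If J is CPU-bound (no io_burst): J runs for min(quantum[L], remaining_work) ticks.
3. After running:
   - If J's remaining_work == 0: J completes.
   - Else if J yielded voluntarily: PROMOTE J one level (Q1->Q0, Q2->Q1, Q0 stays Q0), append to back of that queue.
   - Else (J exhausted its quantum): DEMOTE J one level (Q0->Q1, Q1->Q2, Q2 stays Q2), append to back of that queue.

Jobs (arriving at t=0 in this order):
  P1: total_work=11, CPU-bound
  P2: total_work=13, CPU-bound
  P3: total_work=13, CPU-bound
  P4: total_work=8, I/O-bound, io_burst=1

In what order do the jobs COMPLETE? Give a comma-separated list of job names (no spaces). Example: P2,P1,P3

t=0-3: P1@Q0 runs 3, rem=8, quantum used, demote→Q1. Q0=[P2,P3,P4] Q1=[P1] Q2=[]
t=3-6: P2@Q0 runs 3, rem=10, quantum used, demote→Q1. Q0=[P3,P4] Q1=[P1,P2] Q2=[]
t=6-9: P3@Q0 runs 3, rem=10, quantum used, demote→Q1. Q0=[P4] Q1=[P1,P2,P3] Q2=[]
t=9-10: P4@Q0 runs 1, rem=7, I/O yield, promote→Q0. Q0=[P4] Q1=[P1,P2,P3] Q2=[]
t=10-11: P4@Q0 runs 1, rem=6, I/O yield, promote→Q0. Q0=[P4] Q1=[P1,P2,P3] Q2=[]
t=11-12: P4@Q0 runs 1, rem=5, I/O yield, promote→Q0. Q0=[P4] Q1=[P1,P2,P3] Q2=[]
t=12-13: P4@Q0 runs 1, rem=4, I/O yield, promote→Q0. Q0=[P4] Q1=[P1,P2,P3] Q2=[]
t=13-14: P4@Q0 runs 1, rem=3, I/O yield, promote→Q0. Q0=[P4] Q1=[P1,P2,P3] Q2=[]
t=14-15: P4@Q0 runs 1, rem=2, I/O yield, promote→Q0. Q0=[P4] Q1=[P1,P2,P3] Q2=[]
t=15-16: P4@Q0 runs 1, rem=1, I/O yield, promote→Q0. Q0=[P4] Q1=[P1,P2,P3] Q2=[]
t=16-17: P4@Q0 runs 1, rem=0, completes. Q0=[] Q1=[P1,P2,P3] Q2=[]
t=17-21: P1@Q1 runs 4, rem=4, quantum used, demote→Q2. Q0=[] Q1=[P2,P3] Q2=[P1]
t=21-25: P2@Q1 runs 4, rem=6, quantum used, demote→Q2. Q0=[] Q1=[P3] Q2=[P1,P2]
t=25-29: P3@Q1 runs 4, rem=6, quantum used, demote→Q2. Q0=[] Q1=[] Q2=[P1,P2,P3]
t=29-33: P1@Q2 runs 4, rem=0, completes. Q0=[] Q1=[] Q2=[P2,P3]
t=33-39: P2@Q2 runs 6, rem=0, completes. Q0=[] Q1=[] Q2=[P3]
t=39-45: P3@Q2 runs 6, rem=0, completes. Q0=[] Q1=[] Q2=[]

Answer: P4,P1,P2,P3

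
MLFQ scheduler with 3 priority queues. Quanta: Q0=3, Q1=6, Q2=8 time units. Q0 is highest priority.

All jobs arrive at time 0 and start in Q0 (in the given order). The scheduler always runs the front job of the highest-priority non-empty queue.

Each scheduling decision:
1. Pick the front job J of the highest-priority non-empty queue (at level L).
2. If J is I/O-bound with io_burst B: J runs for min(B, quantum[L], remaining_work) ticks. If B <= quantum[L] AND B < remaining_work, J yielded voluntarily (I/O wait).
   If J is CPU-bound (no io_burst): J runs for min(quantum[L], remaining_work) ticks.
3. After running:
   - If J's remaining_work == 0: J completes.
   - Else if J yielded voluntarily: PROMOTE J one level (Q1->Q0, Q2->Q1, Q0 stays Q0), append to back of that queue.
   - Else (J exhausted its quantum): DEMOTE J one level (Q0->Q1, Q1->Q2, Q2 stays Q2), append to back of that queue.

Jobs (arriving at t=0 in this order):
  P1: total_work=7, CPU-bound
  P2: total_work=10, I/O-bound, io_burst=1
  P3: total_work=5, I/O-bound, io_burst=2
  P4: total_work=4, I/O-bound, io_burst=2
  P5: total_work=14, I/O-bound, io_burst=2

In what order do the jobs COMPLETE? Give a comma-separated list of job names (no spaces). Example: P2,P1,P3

t=0-3: P1@Q0 runs 3, rem=4, quantum used, demote→Q1. Q0=[P2,P3,P4,P5] Q1=[P1] Q2=[]
t=3-4: P2@Q0 runs 1, rem=9, I/O yield, promote→Q0. Q0=[P3,P4,P5,P2] Q1=[P1] Q2=[]
t=4-6: P3@Q0 runs 2, rem=3, I/O yield, promote→Q0. Q0=[P4,P5,P2,P3] Q1=[P1] Q2=[]
t=6-8: P4@Q0 runs 2, rem=2, I/O yield, promote→Q0. Q0=[P5,P2,P3,P4] Q1=[P1] Q2=[]
t=8-10: P5@Q0 runs 2, rem=12, I/O yield, promote→Q0. Q0=[P2,P3,P4,P5] Q1=[P1] Q2=[]
t=10-11: P2@Q0 runs 1, rem=8, I/O yield, promote→Q0. Q0=[P3,P4,P5,P2] Q1=[P1] Q2=[]
t=11-13: P3@Q0 runs 2, rem=1, I/O yield, promote→Q0. Q0=[P4,P5,P2,P3] Q1=[P1] Q2=[]
t=13-15: P4@Q0 runs 2, rem=0, completes. Q0=[P5,P2,P3] Q1=[P1] Q2=[]
t=15-17: P5@Q0 runs 2, rem=10, I/O yield, promote→Q0. Q0=[P2,P3,P5] Q1=[P1] Q2=[]
t=17-18: P2@Q0 runs 1, rem=7, I/O yield, promote→Q0. Q0=[P3,P5,P2] Q1=[P1] Q2=[]
t=18-19: P3@Q0 runs 1, rem=0, completes. Q0=[P5,P2] Q1=[P1] Q2=[]
t=19-21: P5@Q0 runs 2, rem=8, I/O yield, promote→Q0. Q0=[P2,P5] Q1=[P1] Q2=[]
t=21-22: P2@Q0 runs 1, rem=6, I/O yield, promote→Q0. Q0=[P5,P2] Q1=[P1] Q2=[]
t=22-24: P5@Q0 runs 2, rem=6, I/O yield, promote→Q0. Q0=[P2,P5] Q1=[P1] Q2=[]
t=24-25: P2@Q0 runs 1, rem=5, I/O yield, promote→Q0. Q0=[P5,P2] Q1=[P1] Q2=[]
t=25-27: P5@Q0 runs 2, rem=4, I/O yield, promote→Q0. Q0=[P2,P5] Q1=[P1] Q2=[]
t=27-28: P2@Q0 runs 1, rem=4, I/O yield, promote→Q0. Q0=[P5,P2] Q1=[P1] Q2=[]
t=28-30: P5@Q0 runs 2, rem=2, I/O yield, promote→Q0. Q0=[P2,P5] Q1=[P1] Q2=[]
t=30-31: P2@Q0 runs 1, rem=3, I/O yield, promote→Q0. Q0=[P5,P2] Q1=[P1] Q2=[]
t=31-33: P5@Q0 runs 2, rem=0, completes. Q0=[P2] Q1=[P1] Q2=[]
t=33-34: P2@Q0 runs 1, rem=2, I/O yield, promote→Q0. Q0=[P2] Q1=[P1] Q2=[]
t=34-35: P2@Q0 runs 1, rem=1, I/O yield, promote→Q0. Q0=[P2] Q1=[P1] Q2=[]
t=35-36: P2@Q0 runs 1, rem=0, completes. Q0=[] Q1=[P1] Q2=[]
t=36-40: P1@Q1 runs 4, rem=0, completes. Q0=[] Q1=[] Q2=[]

Answer: P4,P3,P5,P2,P1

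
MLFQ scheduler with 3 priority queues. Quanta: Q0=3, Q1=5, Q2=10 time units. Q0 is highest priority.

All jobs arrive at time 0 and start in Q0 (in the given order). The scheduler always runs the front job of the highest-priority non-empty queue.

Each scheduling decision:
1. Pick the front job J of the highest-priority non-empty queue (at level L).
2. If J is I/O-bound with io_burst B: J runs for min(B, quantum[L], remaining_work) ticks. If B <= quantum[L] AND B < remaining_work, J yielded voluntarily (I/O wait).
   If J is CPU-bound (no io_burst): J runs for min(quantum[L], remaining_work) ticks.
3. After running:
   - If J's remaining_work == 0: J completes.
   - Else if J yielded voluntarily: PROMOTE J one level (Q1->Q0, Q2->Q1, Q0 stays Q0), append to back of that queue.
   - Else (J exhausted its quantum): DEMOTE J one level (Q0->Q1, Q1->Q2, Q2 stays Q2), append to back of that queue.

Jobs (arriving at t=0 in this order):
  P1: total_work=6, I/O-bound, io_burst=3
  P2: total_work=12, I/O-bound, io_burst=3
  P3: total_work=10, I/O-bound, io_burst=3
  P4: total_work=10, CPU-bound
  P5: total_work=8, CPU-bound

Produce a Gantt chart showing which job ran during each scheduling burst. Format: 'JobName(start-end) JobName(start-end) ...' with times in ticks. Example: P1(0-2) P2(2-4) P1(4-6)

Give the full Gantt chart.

Answer: P1(0-3) P2(3-6) P3(6-9) P4(9-12) P5(12-15) P1(15-18) P2(18-21) P3(21-24) P2(24-27) P3(27-30) P2(30-33) P3(33-34) P4(34-39) P5(39-44) P4(44-46)

Derivation:
t=0-3: P1@Q0 runs 3, rem=3, I/O yield, promote→Q0. Q0=[P2,P3,P4,P5,P1] Q1=[] Q2=[]
t=3-6: P2@Q0 runs 3, rem=9, I/O yield, promote→Q0. Q0=[P3,P4,P5,P1,P2] Q1=[] Q2=[]
t=6-9: P3@Q0 runs 3, rem=7, I/O yield, promote→Q0. Q0=[P4,P5,P1,P2,P3] Q1=[] Q2=[]
t=9-12: P4@Q0 runs 3, rem=7, quantum used, demote→Q1. Q0=[P5,P1,P2,P3] Q1=[P4] Q2=[]
t=12-15: P5@Q0 runs 3, rem=5, quantum used, demote→Q1. Q0=[P1,P2,P3] Q1=[P4,P5] Q2=[]
t=15-18: P1@Q0 runs 3, rem=0, completes. Q0=[P2,P3] Q1=[P4,P5] Q2=[]
t=18-21: P2@Q0 runs 3, rem=6, I/O yield, promote→Q0. Q0=[P3,P2] Q1=[P4,P5] Q2=[]
t=21-24: P3@Q0 runs 3, rem=4, I/O yield, promote→Q0. Q0=[P2,P3] Q1=[P4,P5] Q2=[]
t=24-27: P2@Q0 runs 3, rem=3, I/O yield, promote→Q0. Q0=[P3,P2] Q1=[P4,P5] Q2=[]
t=27-30: P3@Q0 runs 3, rem=1, I/O yield, promote→Q0. Q0=[P2,P3] Q1=[P4,P5] Q2=[]
t=30-33: P2@Q0 runs 3, rem=0, completes. Q0=[P3] Q1=[P4,P5] Q2=[]
t=33-34: P3@Q0 runs 1, rem=0, completes. Q0=[] Q1=[P4,P5] Q2=[]
t=34-39: P4@Q1 runs 5, rem=2, quantum used, demote→Q2. Q0=[] Q1=[P5] Q2=[P4]
t=39-44: P5@Q1 runs 5, rem=0, completes. Q0=[] Q1=[] Q2=[P4]
t=44-46: P4@Q2 runs 2, rem=0, completes. Q0=[] Q1=[] Q2=[]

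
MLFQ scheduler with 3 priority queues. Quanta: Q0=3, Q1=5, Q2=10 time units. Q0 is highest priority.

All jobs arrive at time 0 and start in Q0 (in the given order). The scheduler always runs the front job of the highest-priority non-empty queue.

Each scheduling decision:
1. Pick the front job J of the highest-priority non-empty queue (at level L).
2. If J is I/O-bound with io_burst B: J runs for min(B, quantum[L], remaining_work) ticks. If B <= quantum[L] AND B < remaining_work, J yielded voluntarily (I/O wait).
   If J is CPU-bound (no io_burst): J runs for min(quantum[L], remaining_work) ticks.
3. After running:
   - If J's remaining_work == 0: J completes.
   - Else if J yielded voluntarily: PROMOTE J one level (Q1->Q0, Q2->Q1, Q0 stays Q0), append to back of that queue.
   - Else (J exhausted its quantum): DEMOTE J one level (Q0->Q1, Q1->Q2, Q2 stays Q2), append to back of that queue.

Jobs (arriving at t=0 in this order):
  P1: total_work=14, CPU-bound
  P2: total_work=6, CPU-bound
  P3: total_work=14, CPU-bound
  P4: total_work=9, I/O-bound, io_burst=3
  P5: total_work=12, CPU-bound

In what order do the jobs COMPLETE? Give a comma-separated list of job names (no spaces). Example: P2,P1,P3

Answer: P4,P2,P1,P3,P5

Derivation:
t=0-3: P1@Q0 runs 3, rem=11, quantum used, demote→Q1. Q0=[P2,P3,P4,P5] Q1=[P1] Q2=[]
t=3-6: P2@Q0 runs 3, rem=3, quantum used, demote→Q1. Q0=[P3,P4,P5] Q1=[P1,P2] Q2=[]
t=6-9: P3@Q0 runs 3, rem=11, quantum used, demote→Q1. Q0=[P4,P5] Q1=[P1,P2,P3] Q2=[]
t=9-12: P4@Q0 runs 3, rem=6, I/O yield, promote→Q0. Q0=[P5,P4] Q1=[P1,P2,P3] Q2=[]
t=12-15: P5@Q0 runs 3, rem=9, quantum used, demote→Q1. Q0=[P4] Q1=[P1,P2,P3,P5] Q2=[]
t=15-18: P4@Q0 runs 3, rem=3, I/O yield, promote→Q0. Q0=[P4] Q1=[P1,P2,P3,P5] Q2=[]
t=18-21: P4@Q0 runs 3, rem=0, completes. Q0=[] Q1=[P1,P2,P3,P5] Q2=[]
t=21-26: P1@Q1 runs 5, rem=6, quantum used, demote→Q2. Q0=[] Q1=[P2,P3,P5] Q2=[P1]
t=26-29: P2@Q1 runs 3, rem=0, completes. Q0=[] Q1=[P3,P5] Q2=[P1]
t=29-34: P3@Q1 runs 5, rem=6, quantum used, demote→Q2. Q0=[] Q1=[P5] Q2=[P1,P3]
t=34-39: P5@Q1 runs 5, rem=4, quantum used, demote→Q2. Q0=[] Q1=[] Q2=[P1,P3,P5]
t=39-45: P1@Q2 runs 6, rem=0, completes. Q0=[] Q1=[] Q2=[P3,P5]
t=45-51: P3@Q2 runs 6, rem=0, completes. Q0=[] Q1=[] Q2=[P5]
t=51-55: P5@Q2 runs 4, rem=0, completes. Q0=[] Q1=[] Q2=[]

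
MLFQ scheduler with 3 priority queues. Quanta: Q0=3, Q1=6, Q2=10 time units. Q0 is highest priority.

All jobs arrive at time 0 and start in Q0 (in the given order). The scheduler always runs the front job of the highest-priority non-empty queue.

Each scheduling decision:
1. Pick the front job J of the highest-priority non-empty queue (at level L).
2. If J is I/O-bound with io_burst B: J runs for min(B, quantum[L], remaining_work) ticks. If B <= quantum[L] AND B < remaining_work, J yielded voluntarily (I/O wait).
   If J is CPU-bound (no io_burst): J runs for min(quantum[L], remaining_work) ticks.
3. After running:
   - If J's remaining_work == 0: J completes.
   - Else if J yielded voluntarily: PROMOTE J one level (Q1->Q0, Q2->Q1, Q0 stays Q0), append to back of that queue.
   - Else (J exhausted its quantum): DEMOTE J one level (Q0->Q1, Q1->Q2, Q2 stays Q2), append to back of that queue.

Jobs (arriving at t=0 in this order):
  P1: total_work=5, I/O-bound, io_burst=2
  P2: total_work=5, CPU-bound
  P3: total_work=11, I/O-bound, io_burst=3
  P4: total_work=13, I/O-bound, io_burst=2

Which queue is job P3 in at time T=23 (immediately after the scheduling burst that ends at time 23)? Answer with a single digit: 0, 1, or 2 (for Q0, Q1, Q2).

t=0-2: P1@Q0 runs 2, rem=3, I/O yield, promote→Q0. Q0=[P2,P3,P4,P1] Q1=[] Q2=[]
t=2-5: P2@Q0 runs 3, rem=2, quantum used, demote→Q1. Q0=[P3,P4,P1] Q1=[P2] Q2=[]
t=5-8: P3@Q0 runs 3, rem=8, I/O yield, promote→Q0. Q0=[P4,P1,P3] Q1=[P2] Q2=[]
t=8-10: P4@Q0 runs 2, rem=11, I/O yield, promote→Q0. Q0=[P1,P3,P4] Q1=[P2] Q2=[]
t=10-12: P1@Q0 runs 2, rem=1, I/O yield, promote→Q0. Q0=[P3,P4,P1] Q1=[P2] Q2=[]
t=12-15: P3@Q0 runs 3, rem=5, I/O yield, promote→Q0. Q0=[P4,P1,P3] Q1=[P2] Q2=[]
t=15-17: P4@Q0 runs 2, rem=9, I/O yield, promote→Q0. Q0=[P1,P3,P4] Q1=[P2] Q2=[]
t=17-18: P1@Q0 runs 1, rem=0, completes. Q0=[P3,P4] Q1=[P2] Q2=[]
t=18-21: P3@Q0 runs 3, rem=2, I/O yield, promote→Q0. Q0=[P4,P3] Q1=[P2] Q2=[]
t=21-23: P4@Q0 runs 2, rem=7, I/O yield, promote→Q0. Q0=[P3,P4] Q1=[P2] Q2=[]
t=23-25: P3@Q0 runs 2, rem=0, completes. Q0=[P4] Q1=[P2] Q2=[]
t=25-27: P4@Q0 runs 2, rem=5, I/O yield, promote→Q0. Q0=[P4] Q1=[P2] Q2=[]
t=27-29: P4@Q0 runs 2, rem=3, I/O yield, promote→Q0. Q0=[P4] Q1=[P2] Q2=[]
t=29-31: P4@Q0 runs 2, rem=1, I/O yield, promote→Q0. Q0=[P4] Q1=[P2] Q2=[]
t=31-32: P4@Q0 runs 1, rem=0, completes. Q0=[] Q1=[P2] Q2=[]
t=32-34: P2@Q1 runs 2, rem=0, completes. Q0=[] Q1=[] Q2=[]

Answer: 0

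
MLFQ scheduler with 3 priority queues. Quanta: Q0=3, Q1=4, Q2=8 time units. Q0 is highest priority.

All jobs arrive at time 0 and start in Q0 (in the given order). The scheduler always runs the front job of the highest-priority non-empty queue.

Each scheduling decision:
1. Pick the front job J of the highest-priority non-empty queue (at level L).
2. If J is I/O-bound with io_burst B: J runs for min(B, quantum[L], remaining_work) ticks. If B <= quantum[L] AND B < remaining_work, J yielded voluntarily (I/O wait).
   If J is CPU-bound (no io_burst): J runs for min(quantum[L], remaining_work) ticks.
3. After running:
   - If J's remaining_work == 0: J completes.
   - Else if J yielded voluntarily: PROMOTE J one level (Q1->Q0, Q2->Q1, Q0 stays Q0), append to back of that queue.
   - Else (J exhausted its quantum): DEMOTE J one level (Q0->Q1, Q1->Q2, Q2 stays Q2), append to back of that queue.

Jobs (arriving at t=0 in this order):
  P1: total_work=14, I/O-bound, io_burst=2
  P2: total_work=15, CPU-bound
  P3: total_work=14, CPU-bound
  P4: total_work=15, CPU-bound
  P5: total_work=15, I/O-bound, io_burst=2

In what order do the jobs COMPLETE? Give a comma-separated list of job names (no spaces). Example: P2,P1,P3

t=0-2: P1@Q0 runs 2, rem=12, I/O yield, promote→Q0. Q0=[P2,P3,P4,P5,P1] Q1=[] Q2=[]
t=2-5: P2@Q0 runs 3, rem=12, quantum used, demote→Q1. Q0=[P3,P4,P5,P1] Q1=[P2] Q2=[]
t=5-8: P3@Q0 runs 3, rem=11, quantum used, demote→Q1. Q0=[P4,P5,P1] Q1=[P2,P3] Q2=[]
t=8-11: P4@Q0 runs 3, rem=12, quantum used, demote→Q1. Q0=[P5,P1] Q1=[P2,P3,P4] Q2=[]
t=11-13: P5@Q0 runs 2, rem=13, I/O yield, promote→Q0. Q0=[P1,P5] Q1=[P2,P3,P4] Q2=[]
t=13-15: P1@Q0 runs 2, rem=10, I/O yield, promote→Q0. Q0=[P5,P1] Q1=[P2,P3,P4] Q2=[]
t=15-17: P5@Q0 runs 2, rem=11, I/O yield, promote→Q0. Q0=[P1,P5] Q1=[P2,P3,P4] Q2=[]
t=17-19: P1@Q0 runs 2, rem=8, I/O yield, promote→Q0. Q0=[P5,P1] Q1=[P2,P3,P4] Q2=[]
t=19-21: P5@Q0 runs 2, rem=9, I/O yield, promote→Q0. Q0=[P1,P5] Q1=[P2,P3,P4] Q2=[]
t=21-23: P1@Q0 runs 2, rem=6, I/O yield, promote→Q0. Q0=[P5,P1] Q1=[P2,P3,P4] Q2=[]
t=23-25: P5@Q0 runs 2, rem=7, I/O yield, promote→Q0. Q0=[P1,P5] Q1=[P2,P3,P4] Q2=[]
t=25-27: P1@Q0 runs 2, rem=4, I/O yield, promote→Q0. Q0=[P5,P1] Q1=[P2,P3,P4] Q2=[]
t=27-29: P5@Q0 runs 2, rem=5, I/O yield, promote→Q0. Q0=[P1,P5] Q1=[P2,P3,P4] Q2=[]
t=29-31: P1@Q0 runs 2, rem=2, I/O yield, promote→Q0. Q0=[P5,P1] Q1=[P2,P3,P4] Q2=[]
t=31-33: P5@Q0 runs 2, rem=3, I/O yield, promote→Q0. Q0=[P1,P5] Q1=[P2,P3,P4] Q2=[]
t=33-35: P1@Q0 runs 2, rem=0, completes. Q0=[P5] Q1=[P2,P3,P4] Q2=[]
t=35-37: P5@Q0 runs 2, rem=1, I/O yield, promote→Q0. Q0=[P5] Q1=[P2,P3,P4] Q2=[]
t=37-38: P5@Q0 runs 1, rem=0, completes. Q0=[] Q1=[P2,P3,P4] Q2=[]
t=38-42: P2@Q1 runs 4, rem=8, quantum used, demote→Q2. Q0=[] Q1=[P3,P4] Q2=[P2]
t=42-46: P3@Q1 runs 4, rem=7, quantum used, demote→Q2. Q0=[] Q1=[P4] Q2=[P2,P3]
t=46-50: P4@Q1 runs 4, rem=8, quantum used, demote→Q2. Q0=[] Q1=[] Q2=[P2,P3,P4]
t=50-58: P2@Q2 runs 8, rem=0, completes. Q0=[] Q1=[] Q2=[P3,P4]
t=58-65: P3@Q2 runs 7, rem=0, completes. Q0=[] Q1=[] Q2=[P4]
t=65-73: P4@Q2 runs 8, rem=0, completes. Q0=[] Q1=[] Q2=[]

Answer: P1,P5,P2,P3,P4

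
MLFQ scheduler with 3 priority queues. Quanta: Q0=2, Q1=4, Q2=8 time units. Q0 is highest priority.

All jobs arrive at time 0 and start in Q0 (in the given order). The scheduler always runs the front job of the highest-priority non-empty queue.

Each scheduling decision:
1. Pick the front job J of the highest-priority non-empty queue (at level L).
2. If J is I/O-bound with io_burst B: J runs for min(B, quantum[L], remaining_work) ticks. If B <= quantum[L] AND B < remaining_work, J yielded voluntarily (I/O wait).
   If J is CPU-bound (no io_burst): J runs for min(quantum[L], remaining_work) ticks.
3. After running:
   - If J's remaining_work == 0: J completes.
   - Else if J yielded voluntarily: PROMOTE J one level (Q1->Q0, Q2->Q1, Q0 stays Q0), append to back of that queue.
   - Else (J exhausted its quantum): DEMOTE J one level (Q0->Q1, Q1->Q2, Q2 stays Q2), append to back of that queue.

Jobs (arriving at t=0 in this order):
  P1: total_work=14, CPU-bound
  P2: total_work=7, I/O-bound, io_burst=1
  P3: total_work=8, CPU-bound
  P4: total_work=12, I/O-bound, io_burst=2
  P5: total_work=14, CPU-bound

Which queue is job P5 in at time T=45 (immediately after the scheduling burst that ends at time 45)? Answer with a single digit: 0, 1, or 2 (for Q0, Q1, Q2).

t=0-2: P1@Q0 runs 2, rem=12, quantum used, demote→Q1. Q0=[P2,P3,P4,P5] Q1=[P1] Q2=[]
t=2-3: P2@Q0 runs 1, rem=6, I/O yield, promote→Q0. Q0=[P3,P4,P5,P2] Q1=[P1] Q2=[]
t=3-5: P3@Q0 runs 2, rem=6, quantum used, demote→Q1. Q0=[P4,P5,P2] Q1=[P1,P3] Q2=[]
t=5-7: P4@Q0 runs 2, rem=10, I/O yield, promote→Q0. Q0=[P5,P2,P4] Q1=[P1,P3] Q2=[]
t=7-9: P5@Q0 runs 2, rem=12, quantum used, demote→Q1. Q0=[P2,P4] Q1=[P1,P3,P5] Q2=[]
t=9-10: P2@Q0 runs 1, rem=5, I/O yield, promote→Q0. Q0=[P4,P2] Q1=[P1,P3,P5] Q2=[]
t=10-12: P4@Q0 runs 2, rem=8, I/O yield, promote→Q0. Q0=[P2,P4] Q1=[P1,P3,P5] Q2=[]
t=12-13: P2@Q0 runs 1, rem=4, I/O yield, promote→Q0. Q0=[P4,P2] Q1=[P1,P3,P5] Q2=[]
t=13-15: P4@Q0 runs 2, rem=6, I/O yield, promote→Q0. Q0=[P2,P4] Q1=[P1,P3,P5] Q2=[]
t=15-16: P2@Q0 runs 1, rem=3, I/O yield, promote→Q0. Q0=[P4,P2] Q1=[P1,P3,P5] Q2=[]
t=16-18: P4@Q0 runs 2, rem=4, I/O yield, promote→Q0. Q0=[P2,P4] Q1=[P1,P3,P5] Q2=[]
t=18-19: P2@Q0 runs 1, rem=2, I/O yield, promote→Q0. Q0=[P4,P2] Q1=[P1,P3,P5] Q2=[]
t=19-21: P4@Q0 runs 2, rem=2, I/O yield, promote→Q0. Q0=[P2,P4] Q1=[P1,P3,P5] Q2=[]
t=21-22: P2@Q0 runs 1, rem=1, I/O yield, promote→Q0. Q0=[P4,P2] Q1=[P1,P3,P5] Q2=[]
t=22-24: P4@Q0 runs 2, rem=0, completes. Q0=[P2] Q1=[P1,P3,P5] Q2=[]
t=24-25: P2@Q0 runs 1, rem=0, completes. Q0=[] Q1=[P1,P3,P5] Q2=[]
t=25-29: P1@Q1 runs 4, rem=8, quantum used, demote→Q2. Q0=[] Q1=[P3,P5] Q2=[P1]
t=29-33: P3@Q1 runs 4, rem=2, quantum used, demote→Q2. Q0=[] Q1=[P5] Q2=[P1,P3]
t=33-37: P5@Q1 runs 4, rem=8, quantum used, demote→Q2. Q0=[] Q1=[] Q2=[P1,P3,P5]
t=37-45: P1@Q2 runs 8, rem=0, completes. Q0=[] Q1=[] Q2=[P3,P5]
t=45-47: P3@Q2 runs 2, rem=0, completes. Q0=[] Q1=[] Q2=[P5]
t=47-55: P5@Q2 runs 8, rem=0, completes. Q0=[] Q1=[] Q2=[]

Answer: 2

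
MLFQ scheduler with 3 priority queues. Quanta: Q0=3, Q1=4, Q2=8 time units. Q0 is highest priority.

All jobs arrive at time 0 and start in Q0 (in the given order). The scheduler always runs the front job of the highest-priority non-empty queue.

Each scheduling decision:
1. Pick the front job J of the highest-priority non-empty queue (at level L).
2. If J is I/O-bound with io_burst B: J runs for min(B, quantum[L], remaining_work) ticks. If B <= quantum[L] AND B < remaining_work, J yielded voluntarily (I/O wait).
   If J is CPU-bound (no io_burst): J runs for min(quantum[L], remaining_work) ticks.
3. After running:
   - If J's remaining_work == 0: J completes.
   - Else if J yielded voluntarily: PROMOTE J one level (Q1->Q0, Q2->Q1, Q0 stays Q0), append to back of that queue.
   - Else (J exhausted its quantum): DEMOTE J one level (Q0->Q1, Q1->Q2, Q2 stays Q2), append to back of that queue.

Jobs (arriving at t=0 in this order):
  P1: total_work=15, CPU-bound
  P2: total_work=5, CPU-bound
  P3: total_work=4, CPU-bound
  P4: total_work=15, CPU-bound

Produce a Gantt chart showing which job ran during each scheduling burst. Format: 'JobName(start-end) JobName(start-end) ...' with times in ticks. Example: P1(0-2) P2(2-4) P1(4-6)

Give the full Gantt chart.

t=0-3: P1@Q0 runs 3, rem=12, quantum used, demote→Q1. Q0=[P2,P3,P4] Q1=[P1] Q2=[]
t=3-6: P2@Q0 runs 3, rem=2, quantum used, demote→Q1. Q0=[P3,P4] Q1=[P1,P2] Q2=[]
t=6-9: P3@Q0 runs 3, rem=1, quantum used, demote→Q1. Q0=[P4] Q1=[P1,P2,P3] Q2=[]
t=9-12: P4@Q0 runs 3, rem=12, quantum used, demote→Q1. Q0=[] Q1=[P1,P2,P3,P4] Q2=[]
t=12-16: P1@Q1 runs 4, rem=8, quantum used, demote→Q2. Q0=[] Q1=[P2,P3,P4] Q2=[P1]
t=16-18: P2@Q1 runs 2, rem=0, completes. Q0=[] Q1=[P3,P4] Q2=[P1]
t=18-19: P3@Q1 runs 1, rem=0, completes. Q0=[] Q1=[P4] Q2=[P1]
t=19-23: P4@Q1 runs 4, rem=8, quantum used, demote→Q2. Q0=[] Q1=[] Q2=[P1,P4]
t=23-31: P1@Q2 runs 8, rem=0, completes. Q0=[] Q1=[] Q2=[P4]
t=31-39: P4@Q2 runs 8, rem=0, completes. Q0=[] Q1=[] Q2=[]

Answer: P1(0-3) P2(3-6) P3(6-9) P4(9-12) P1(12-16) P2(16-18) P3(18-19) P4(19-23) P1(23-31) P4(31-39)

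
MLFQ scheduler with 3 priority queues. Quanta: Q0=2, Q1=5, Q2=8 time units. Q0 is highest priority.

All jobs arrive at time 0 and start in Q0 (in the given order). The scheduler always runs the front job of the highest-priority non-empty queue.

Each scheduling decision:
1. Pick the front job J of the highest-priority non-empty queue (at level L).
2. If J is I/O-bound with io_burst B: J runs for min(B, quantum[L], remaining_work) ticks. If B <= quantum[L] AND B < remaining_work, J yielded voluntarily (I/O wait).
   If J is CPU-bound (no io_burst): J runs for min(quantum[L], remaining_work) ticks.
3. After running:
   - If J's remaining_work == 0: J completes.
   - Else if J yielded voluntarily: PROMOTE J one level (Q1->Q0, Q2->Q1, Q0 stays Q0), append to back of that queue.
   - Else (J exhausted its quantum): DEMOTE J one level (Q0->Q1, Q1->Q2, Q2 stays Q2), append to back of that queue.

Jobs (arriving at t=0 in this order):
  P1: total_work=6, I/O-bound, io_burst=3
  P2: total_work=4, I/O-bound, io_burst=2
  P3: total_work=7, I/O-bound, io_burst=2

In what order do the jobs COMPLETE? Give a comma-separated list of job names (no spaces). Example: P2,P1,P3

Answer: P2,P3,P1

Derivation:
t=0-2: P1@Q0 runs 2, rem=4, quantum used, demote→Q1. Q0=[P2,P3] Q1=[P1] Q2=[]
t=2-4: P2@Q0 runs 2, rem=2, I/O yield, promote→Q0. Q0=[P3,P2] Q1=[P1] Q2=[]
t=4-6: P3@Q0 runs 2, rem=5, I/O yield, promote→Q0. Q0=[P2,P3] Q1=[P1] Q2=[]
t=6-8: P2@Q0 runs 2, rem=0, completes. Q0=[P3] Q1=[P1] Q2=[]
t=8-10: P3@Q0 runs 2, rem=3, I/O yield, promote→Q0. Q0=[P3] Q1=[P1] Q2=[]
t=10-12: P3@Q0 runs 2, rem=1, I/O yield, promote→Q0. Q0=[P3] Q1=[P1] Q2=[]
t=12-13: P3@Q0 runs 1, rem=0, completes. Q0=[] Q1=[P1] Q2=[]
t=13-16: P1@Q1 runs 3, rem=1, I/O yield, promote→Q0. Q0=[P1] Q1=[] Q2=[]
t=16-17: P1@Q0 runs 1, rem=0, completes. Q0=[] Q1=[] Q2=[]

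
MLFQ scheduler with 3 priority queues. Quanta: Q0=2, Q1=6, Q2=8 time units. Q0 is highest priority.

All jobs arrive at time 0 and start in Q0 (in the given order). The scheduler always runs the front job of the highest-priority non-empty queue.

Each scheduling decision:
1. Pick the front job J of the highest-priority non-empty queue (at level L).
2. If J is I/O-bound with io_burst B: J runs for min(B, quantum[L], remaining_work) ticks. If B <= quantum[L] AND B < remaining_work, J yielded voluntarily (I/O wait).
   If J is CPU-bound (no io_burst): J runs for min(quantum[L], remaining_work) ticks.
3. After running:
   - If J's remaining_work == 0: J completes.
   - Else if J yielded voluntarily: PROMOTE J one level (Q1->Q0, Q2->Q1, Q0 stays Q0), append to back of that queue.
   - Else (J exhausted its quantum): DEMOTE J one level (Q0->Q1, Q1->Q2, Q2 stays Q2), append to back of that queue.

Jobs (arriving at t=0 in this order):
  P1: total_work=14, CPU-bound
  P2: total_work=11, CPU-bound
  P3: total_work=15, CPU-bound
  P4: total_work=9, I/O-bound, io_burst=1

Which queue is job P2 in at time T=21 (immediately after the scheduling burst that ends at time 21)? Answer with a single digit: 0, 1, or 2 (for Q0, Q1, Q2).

Answer: 1

Derivation:
t=0-2: P1@Q0 runs 2, rem=12, quantum used, demote→Q1. Q0=[P2,P3,P4] Q1=[P1] Q2=[]
t=2-4: P2@Q0 runs 2, rem=9, quantum used, demote→Q1. Q0=[P3,P4] Q1=[P1,P2] Q2=[]
t=4-6: P3@Q0 runs 2, rem=13, quantum used, demote→Q1. Q0=[P4] Q1=[P1,P2,P3] Q2=[]
t=6-7: P4@Q0 runs 1, rem=8, I/O yield, promote→Q0. Q0=[P4] Q1=[P1,P2,P3] Q2=[]
t=7-8: P4@Q0 runs 1, rem=7, I/O yield, promote→Q0. Q0=[P4] Q1=[P1,P2,P3] Q2=[]
t=8-9: P4@Q0 runs 1, rem=6, I/O yield, promote→Q0. Q0=[P4] Q1=[P1,P2,P3] Q2=[]
t=9-10: P4@Q0 runs 1, rem=5, I/O yield, promote→Q0. Q0=[P4] Q1=[P1,P2,P3] Q2=[]
t=10-11: P4@Q0 runs 1, rem=4, I/O yield, promote→Q0. Q0=[P4] Q1=[P1,P2,P3] Q2=[]
t=11-12: P4@Q0 runs 1, rem=3, I/O yield, promote→Q0. Q0=[P4] Q1=[P1,P2,P3] Q2=[]
t=12-13: P4@Q0 runs 1, rem=2, I/O yield, promote→Q0. Q0=[P4] Q1=[P1,P2,P3] Q2=[]
t=13-14: P4@Q0 runs 1, rem=1, I/O yield, promote→Q0. Q0=[P4] Q1=[P1,P2,P3] Q2=[]
t=14-15: P4@Q0 runs 1, rem=0, completes. Q0=[] Q1=[P1,P2,P3] Q2=[]
t=15-21: P1@Q1 runs 6, rem=6, quantum used, demote→Q2. Q0=[] Q1=[P2,P3] Q2=[P1]
t=21-27: P2@Q1 runs 6, rem=3, quantum used, demote→Q2. Q0=[] Q1=[P3] Q2=[P1,P2]
t=27-33: P3@Q1 runs 6, rem=7, quantum used, demote→Q2. Q0=[] Q1=[] Q2=[P1,P2,P3]
t=33-39: P1@Q2 runs 6, rem=0, completes. Q0=[] Q1=[] Q2=[P2,P3]
t=39-42: P2@Q2 runs 3, rem=0, completes. Q0=[] Q1=[] Q2=[P3]
t=42-49: P3@Q2 runs 7, rem=0, completes. Q0=[] Q1=[] Q2=[]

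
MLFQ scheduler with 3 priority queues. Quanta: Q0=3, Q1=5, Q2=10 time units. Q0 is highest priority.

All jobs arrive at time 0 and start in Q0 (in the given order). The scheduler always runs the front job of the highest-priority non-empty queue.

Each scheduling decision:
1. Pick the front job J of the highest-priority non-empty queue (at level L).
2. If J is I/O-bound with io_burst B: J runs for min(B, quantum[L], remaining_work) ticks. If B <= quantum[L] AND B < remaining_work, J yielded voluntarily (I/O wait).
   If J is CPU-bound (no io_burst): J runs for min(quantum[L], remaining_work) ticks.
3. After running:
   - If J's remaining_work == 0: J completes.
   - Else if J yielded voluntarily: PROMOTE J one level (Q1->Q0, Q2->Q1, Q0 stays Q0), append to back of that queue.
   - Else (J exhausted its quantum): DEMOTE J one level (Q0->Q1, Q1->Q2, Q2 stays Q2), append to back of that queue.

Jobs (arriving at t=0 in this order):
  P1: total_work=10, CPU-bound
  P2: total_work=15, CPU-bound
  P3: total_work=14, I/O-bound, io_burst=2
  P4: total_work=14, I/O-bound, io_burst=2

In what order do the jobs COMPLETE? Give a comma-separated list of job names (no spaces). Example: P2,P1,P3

Answer: P3,P4,P1,P2

Derivation:
t=0-3: P1@Q0 runs 3, rem=7, quantum used, demote→Q1. Q0=[P2,P3,P4] Q1=[P1] Q2=[]
t=3-6: P2@Q0 runs 3, rem=12, quantum used, demote→Q1. Q0=[P3,P4] Q1=[P1,P2] Q2=[]
t=6-8: P3@Q0 runs 2, rem=12, I/O yield, promote→Q0. Q0=[P4,P3] Q1=[P1,P2] Q2=[]
t=8-10: P4@Q0 runs 2, rem=12, I/O yield, promote→Q0. Q0=[P3,P4] Q1=[P1,P2] Q2=[]
t=10-12: P3@Q0 runs 2, rem=10, I/O yield, promote→Q0. Q0=[P4,P3] Q1=[P1,P2] Q2=[]
t=12-14: P4@Q0 runs 2, rem=10, I/O yield, promote→Q0. Q0=[P3,P4] Q1=[P1,P2] Q2=[]
t=14-16: P3@Q0 runs 2, rem=8, I/O yield, promote→Q0. Q0=[P4,P3] Q1=[P1,P2] Q2=[]
t=16-18: P4@Q0 runs 2, rem=8, I/O yield, promote→Q0. Q0=[P3,P4] Q1=[P1,P2] Q2=[]
t=18-20: P3@Q0 runs 2, rem=6, I/O yield, promote→Q0. Q0=[P4,P3] Q1=[P1,P2] Q2=[]
t=20-22: P4@Q0 runs 2, rem=6, I/O yield, promote→Q0. Q0=[P3,P4] Q1=[P1,P2] Q2=[]
t=22-24: P3@Q0 runs 2, rem=4, I/O yield, promote→Q0. Q0=[P4,P3] Q1=[P1,P2] Q2=[]
t=24-26: P4@Q0 runs 2, rem=4, I/O yield, promote→Q0. Q0=[P3,P4] Q1=[P1,P2] Q2=[]
t=26-28: P3@Q0 runs 2, rem=2, I/O yield, promote→Q0. Q0=[P4,P3] Q1=[P1,P2] Q2=[]
t=28-30: P4@Q0 runs 2, rem=2, I/O yield, promote→Q0. Q0=[P3,P4] Q1=[P1,P2] Q2=[]
t=30-32: P3@Q0 runs 2, rem=0, completes. Q0=[P4] Q1=[P1,P2] Q2=[]
t=32-34: P4@Q0 runs 2, rem=0, completes. Q0=[] Q1=[P1,P2] Q2=[]
t=34-39: P1@Q1 runs 5, rem=2, quantum used, demote→Q2. Q0=[] Q1=[P2] Q2=[P1]
t=39-44: P2@Q1 runs 5, rem=7, quantum used, demote→Q2. Q0=[] Q1=[] Q2=[P1,P2]
t=44-46: P1@Q2 runs 2, rem=0, completes. Q0=[] Q1=[] Q2=[P2]
t=46-53: P2@Q2 runs 7, rem=0, completes. Q0=[] Q1=[] Q2=[]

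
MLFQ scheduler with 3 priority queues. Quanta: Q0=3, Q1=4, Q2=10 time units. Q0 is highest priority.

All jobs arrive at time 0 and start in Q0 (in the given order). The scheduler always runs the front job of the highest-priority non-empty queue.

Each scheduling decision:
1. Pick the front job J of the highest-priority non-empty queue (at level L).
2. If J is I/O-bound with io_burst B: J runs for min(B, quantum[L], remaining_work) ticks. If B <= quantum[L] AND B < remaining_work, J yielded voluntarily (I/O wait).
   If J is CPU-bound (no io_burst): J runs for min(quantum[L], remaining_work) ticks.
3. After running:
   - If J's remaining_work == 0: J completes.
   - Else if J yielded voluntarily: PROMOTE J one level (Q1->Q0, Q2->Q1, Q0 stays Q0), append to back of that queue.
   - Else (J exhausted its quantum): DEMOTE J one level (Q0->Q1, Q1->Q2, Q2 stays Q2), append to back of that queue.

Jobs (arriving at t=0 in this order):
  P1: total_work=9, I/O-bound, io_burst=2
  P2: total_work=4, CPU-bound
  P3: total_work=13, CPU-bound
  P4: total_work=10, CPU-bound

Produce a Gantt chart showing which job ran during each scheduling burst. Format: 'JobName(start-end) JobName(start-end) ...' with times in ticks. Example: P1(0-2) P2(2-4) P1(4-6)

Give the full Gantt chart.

Answer: P1(0-2) P2(2-5) P3(5-8) P4(8-11) P1(11-13) P1(13-15) P1(15-17) P1(17-18) P2(18-19) P3(19-23) P4(23-27) P3(27-33) P4(33-36)

Derivation:
t=0-2: P1@Q0 runs 2, rem=7, I/O yield, promote→Q0. Q0=[P2,P3,P4,P1] Q1=[] Q2=[]
t=2-5: P2@Q0 runs 3, rem=1, quantum used, demote→Q1. Q0=[P3,P4,P1] Q1=[P2] Q2=[]
t=5-8: P3@Q0 runs 3, rem=10, quantum used, demote→Q1. Q0=[P4,P1] Q1=[P2,P3] Q2=[]
t=8-11: P4@Q0 runs 3, rem=7, quantum used, demote→Q1. Q0=[P1] Q1=[P2,P3,P4] Q2=[]
t=11-13: P1@Q0 runs 2, rem=5, I/O yield, promote→Q0. Q0=[P1] Q1=[P2,P3,P4] Q2=[]
t=13-15: P1@Q0 runs 2, rem=3, I/O yield, promote→Q0. Q0=[P1] Q1=[P2,P3,P4] Q2=[]
t=15-17: P1@Q0 runs 2, rem=1, I/O yield, promote→Q0. Q0=[P1] Q1=[P2,P3,P4] Q2=[]
t=17-18: P1@Q0 runs 1, rem=0, completes. Q0=[] Q1=[P2,P3,P4] Q2=[]
t=18-19: P2@Q1 runs 1, rem=0, completes. Q0=[] Q1=[P3,P4] Q2=[]
t=19-23: P3@Q1 runs 4, rem=6, quantum used, demote→Q2. Q0=[] Q1=[P4] Q2=[P3]
t=23-27: P4@Q1 runs 4, rem=3, quantum used, demote→Q2. Q0=[] Q1=[] Q2=[P3,P4]
t=27-33: P3@Q2 runs 6, rem=0, completes. Q0=[] Q1=[] Q2=[P4]
t=33-36: P4@Q2 runs 3, rem=0, completes. Q0=[] Q1=[] Q2=[]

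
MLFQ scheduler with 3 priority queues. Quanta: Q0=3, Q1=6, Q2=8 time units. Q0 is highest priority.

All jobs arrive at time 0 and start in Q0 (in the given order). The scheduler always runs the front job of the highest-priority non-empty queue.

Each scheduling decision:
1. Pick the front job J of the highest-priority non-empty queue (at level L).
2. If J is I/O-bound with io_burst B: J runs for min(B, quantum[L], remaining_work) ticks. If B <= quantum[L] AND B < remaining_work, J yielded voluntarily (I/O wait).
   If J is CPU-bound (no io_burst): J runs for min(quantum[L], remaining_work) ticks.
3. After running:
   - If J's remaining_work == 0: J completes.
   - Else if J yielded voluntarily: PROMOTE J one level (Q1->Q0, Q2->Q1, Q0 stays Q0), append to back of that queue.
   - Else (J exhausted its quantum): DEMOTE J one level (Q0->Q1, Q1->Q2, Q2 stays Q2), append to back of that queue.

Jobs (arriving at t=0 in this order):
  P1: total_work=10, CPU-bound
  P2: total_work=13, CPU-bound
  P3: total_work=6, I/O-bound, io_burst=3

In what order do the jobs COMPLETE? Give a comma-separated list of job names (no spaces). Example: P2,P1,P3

Answer: P3,P1,P2

Derivation:
t=0-3: P1@Q0 runs 3, rem=7, quantum used, demote→Q1. Q0=[P2,P3] Q1=[P1] Q2=[]
t=3-6: P2@Q0 runs 3, rem=10, quantum used, demote→Q1. Q0=[P3] Q1=[P1,P2] Q2=[]
t=6-9: P3@Q0 runs 3, rem=3, I/O yield, promote→Q0. Q0=[P3] Q1=[P1,P2] Q2=[]
t=9-12: P3@Q0 runs 3, rem=0, completes. Q0=[] Q1=[P1,P2] Q2=[]
t=12-18: P1@Q1 runs 6, rem=1, quantum used, demote→Q2. Q0=[] Q1=[P2] Q2=[P1]
t=18-24: P2@Q1 runs 6, rem=4, quantum used, demote→Q2. Q0=[] Q1=[] Q2=[P1,P2]
t=24-25: P1@Q2 runs 1, rem=0, completes. Q0=[] Q1=[] Q2=[P2]
t=25-29: P2@Q2 runs 4, rem=0, completes. Q0=[] Q1=[] Q2=[]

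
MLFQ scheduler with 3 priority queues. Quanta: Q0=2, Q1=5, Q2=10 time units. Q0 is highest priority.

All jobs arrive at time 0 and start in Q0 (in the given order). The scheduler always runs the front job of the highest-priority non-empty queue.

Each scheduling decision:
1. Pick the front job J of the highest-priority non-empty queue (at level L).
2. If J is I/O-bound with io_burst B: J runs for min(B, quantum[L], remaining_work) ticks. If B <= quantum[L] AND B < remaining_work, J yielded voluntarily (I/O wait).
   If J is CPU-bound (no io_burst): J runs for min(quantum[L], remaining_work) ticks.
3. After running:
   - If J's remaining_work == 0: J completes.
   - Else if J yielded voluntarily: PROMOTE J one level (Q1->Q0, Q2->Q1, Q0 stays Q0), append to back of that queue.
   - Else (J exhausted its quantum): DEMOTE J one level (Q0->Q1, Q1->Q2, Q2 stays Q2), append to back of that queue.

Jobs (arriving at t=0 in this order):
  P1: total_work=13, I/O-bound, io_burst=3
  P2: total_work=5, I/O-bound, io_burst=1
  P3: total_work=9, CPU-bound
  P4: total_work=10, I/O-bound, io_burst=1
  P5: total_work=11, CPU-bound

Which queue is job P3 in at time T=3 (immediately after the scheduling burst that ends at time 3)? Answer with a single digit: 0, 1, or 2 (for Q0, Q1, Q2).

t=0-2: P1@Q0 runs 2, rem=11, quantum used, demote→Q1. Q0=[P2,P3,P4,P5] Q1=[P1] Q2=[]
t=2-3: P2@Q0 runs 1, rem=4, I/O yield, promote→Q0. Q0=[P3,P4,P5,P2] Q1=[P1] Q2=[]
t=3-5: P3@Q0 runs 2, rem=7, quantum used, demote→Q1. Q0=[P4,P5,P2] Q1=[P1,P3] Q2=[]
t=5-6: P4@Q0 runs 1, rem=9, I/O yield, promote→Q0. Q0=[P5,P2,P4] Q1=[P1,P3] Q2=[]
t=6-8: P5@Q0 runs 2, rem=9, quantum used, demote→Q1. Q0=[P2,P4] Q1=[P1,P3,P5] Q2=[]
t=8-9: P2@Q0 runs 1, rem=3, I/O yield, promote→Q0. Q0=[P4,P2] Q1=[P1,P3,P5] Q2=[]
t=9-10: P4@Q0 runs 1, rem=8, I/O yield, promote→Q0. Q0=[P2,P4] Q1=[P1,P3,P5] Q2=[]
t=10-11: P2@Q0 runs 1, rem=2, I/O yield, promote→Q0. Q0=[P4,P2] Q1=[P1,P3,P5] Q2=[]
t=11-12: P4@Q0 runs 1, rem=7, I/O yield, promote→Q0. Q0=[P2,P4] Q1=[P1,P3,P5] Q2=[]
t=12-13: P2@Q0 runs 1, rem=1, I/O yield, promote→Q0. Q0=[P4,P2] Q1=[P1,P3,P5] Q2=[]
t=13-14: P4@Q0 runs 1, rem=6, I/O yield, promote→Q0. Q0=[P2,P4] Q1=[P1,P3,P5] Q2=[]
t=14-15: P2@Q0 runs 1, rem=0, completes. Q0=[P4] Q1=[P1,P3,P5] Q2=[]
t=15-16: P4@Q0 runs 1, rem=5, I/O yield, promote→Q0. Q0=[P4] Q1=[P1,P3,P5] Q2=[]
t=16-17: P4@Q0 runs 1, rem=4, I/O yield, promote→Q0. Q0=[P4] Q1=[P1,P3,P5] Q2=[]
t=17-18: P4@Q0 runs 1, rem=3, I/O yield, promote→Q0. Q0=[P4] Q1=[P1,P3,P5] Q2=[]
t=18-19: P4@Q0 runs 1, rem=2, I/O yield, promote→Q0. Q0=[P4] Q1=[P1,P3,P5] Q2=[]
t=19-20: P4@Q0 runs 1, rem=1, I/O yield, promote→Q0. Q0=[P4] Q1=[P1,P3,P5] Q2=[]
t=20-21: P4@Q0 runs 1, rem=0, completes. Q0=[] Q1=[P1,P3,P5] Q2=[]
t=21-24: P1@Q1 runs 3, rem=8, I/O yield, promote→Q0. Q0=[P1] Q1=[P3,P5] Q2=[]
t=24-26: P1@Q0 runs 2, rem=6, quantum used, demote→Q1. Q0=[] Q1=[P3,P5,P1] Q2=[]
t=26-31: P3@Q1 runs 5, rem=2, quantum used, demote→Q2. Q0=[] Q1=[P5,P1] Q2=[P3]
t=31-36: P5@Q1 runs 5, rem=4, quantum used, demote→Q2. Q0=[] Q1=[P1] Q2=[P3,P5]
t=36-39: P1@Q1 runs 3, rem=3, I/O yield, promote→Q0. Q0=[P1] Q1=[] Q2=[P3,P5]
t=39-41: P1@Q0 runs 2, rem=1, quantum used, demote→Q1. Q0=[] Q1=[P1] Q2=[P3,P5]
t=41-42: P1@Q1 runs 1, rem=0, completes. Q0=[] Q1=[] Q2=[P3,P5]
t=42-44: P3@Q2 runs 2, rem=0, completes. Q0=[] Q1=[] Q2=[P5]
t=44-48: P5@Q2 runs 4, rem=0, completes. Q0=[] Q1=[] Q2=[]

Answer: 0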